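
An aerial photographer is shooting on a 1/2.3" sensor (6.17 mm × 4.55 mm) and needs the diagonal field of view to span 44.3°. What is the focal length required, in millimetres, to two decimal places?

Sensor diagonal = √(6.17² + 4.55²) = √58.7714 ≈ 7.6663 mm.
From α = 2·arctan(d/2f) we get f = d / (2·tan(α/2)).
With d = 7.6663 mm and α/2 = 22.15°, tan(α/2) ≈ 0.40707, so f ≈ 7.6663 / 0.81415 ≈ 9.4163 mm.

9.42 mm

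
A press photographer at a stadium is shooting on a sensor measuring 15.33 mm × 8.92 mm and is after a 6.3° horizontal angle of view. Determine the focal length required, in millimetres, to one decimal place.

From α = 2·arctan(w/2f) we get f = w / (2·tan(α/2)).
With w = 15.33 mm and α/2 = 3.15°, tan(α/2) ≈ 0.05503, so f ≈ 15.33 / 0.11007 ≈ 139.2792 mm.

139.3 mm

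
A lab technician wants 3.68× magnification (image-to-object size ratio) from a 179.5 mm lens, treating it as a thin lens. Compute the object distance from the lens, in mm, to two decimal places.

228.28 mm

With m = dᵢ/dₒ and 1/f = 1/dₒ + 1/dᵢ, substituting dᵢ = m·dₒ gives 1/f = (1 + 1/m)/dₒ, hence dₒ = f·(1 + 1/m).
dₒ = 179.5 × (1 + 1/3.68) = 179.5 × 1.27174 ≈ 228.277 mm.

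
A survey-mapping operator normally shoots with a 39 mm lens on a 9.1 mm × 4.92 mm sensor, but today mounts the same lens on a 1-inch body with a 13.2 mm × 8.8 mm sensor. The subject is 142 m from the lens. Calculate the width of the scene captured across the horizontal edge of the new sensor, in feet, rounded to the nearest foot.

158 ft

The focal length stays 39 mm; the relevant sensor dimension is now w = 13.2 mm. Object distance dₒ = 142 m = 142000 mm.
Thin-lens field width W = w·(dₒ − f)/f = 13.2 × (142000 − 39)/39 ≈ 48048.338 mm = 48048.338/304.8 ft = 157.639 ft.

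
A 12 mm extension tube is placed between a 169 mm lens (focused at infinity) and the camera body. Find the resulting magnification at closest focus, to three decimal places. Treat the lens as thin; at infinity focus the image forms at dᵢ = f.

0.071×

The tube moves the image plane from f to f + e, so dᵢ = 169 + 12 = 181 mm. Focus is achieved when 1/f = 1/dₒ + 1/dᵢ, giving dₒ = 1/(1/f − 1/(f+e)).
Magnification m = dᵢ/dₒ = (f+e)·(1/f − 1/(f+e)) = e/f = 12/169 ≈ 0.0710.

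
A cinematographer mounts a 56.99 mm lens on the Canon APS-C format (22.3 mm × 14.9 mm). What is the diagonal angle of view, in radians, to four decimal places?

0.4622 rad

Sensor diagonal = √(22.3² + 14.9²) = √719.3000 ≈ 26.8198 mm.
Angle of view α = 2·arctan(d/2f) with d = 26.8198 mm and f = 56.99 mm.
d/2f = 0.23530; arctan(0.23530) ≈ 0.2311 rad, so α ≈ 0.4622 rad.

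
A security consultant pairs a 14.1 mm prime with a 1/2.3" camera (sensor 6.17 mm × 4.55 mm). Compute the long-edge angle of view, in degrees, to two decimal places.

24.68°

Angle of view α = 2·arctan(w/2f) with w = 6.17 mm and f = 14.1 mm.
w/2f = 0.21879; arctan(0.21879) ≈ 12.3415°, so α ≈ 24.6830°.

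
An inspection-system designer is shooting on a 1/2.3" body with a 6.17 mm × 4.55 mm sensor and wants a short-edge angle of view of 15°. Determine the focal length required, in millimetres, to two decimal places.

From α = 2·arctan(h/2f) we get f = h / (2·tan(α/2)).
With h = 4.55 mm and α/2 = 7.5°, tan(α/2) ≈ 0.13165, so f ≈ 4.55 / 0.26330 ≈ 17.2803 mm.

17.28 mm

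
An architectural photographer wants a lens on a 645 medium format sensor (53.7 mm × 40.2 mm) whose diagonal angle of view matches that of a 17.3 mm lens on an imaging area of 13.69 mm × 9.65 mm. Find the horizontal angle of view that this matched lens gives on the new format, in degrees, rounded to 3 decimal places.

42.365°

Sensor diagonal = √(13.69² + 9.65²) = √280.5386 ≈ 16.7493 mm.
Sensor diagonal = √(53.7² + 40.2²) = √4499.7300 ≈ 67.0800 mm.
Equal diagonal AOV ⇒ f₂ = f₁ · 67.0800/16.7493 = 17.3 × 4.00495 ≈ 69.2856 mm.
Horizontal AOV on the new format = 2·arctan(53.7 / (2 × 69.2856)) = 2·arctan(0.38753) ≈ 42.3653°.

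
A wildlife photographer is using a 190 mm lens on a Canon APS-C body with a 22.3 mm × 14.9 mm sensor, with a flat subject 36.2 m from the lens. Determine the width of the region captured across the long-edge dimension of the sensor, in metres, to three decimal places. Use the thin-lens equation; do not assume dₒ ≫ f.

dₒ: 36.2 m = 36200 mm.
Similar triangles through the lens centre give W/dₒ = w/dᵢ; with 1/f = 1/dₒ + 1/dᵢ this gives W = w·(dₒ − f)/f.
W = 22.3 mm × (36200 − 190) / 190 = 22.3 × 189.5263 ≈ 4226.437 mm = 4.22644 m.

4.226 m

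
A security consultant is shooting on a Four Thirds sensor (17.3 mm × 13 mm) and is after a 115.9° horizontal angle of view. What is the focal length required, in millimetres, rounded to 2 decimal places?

5.42 mm

From α = 2·arctan(w/2f) we get f = w / (2·tan(α/2)).
With w = 17.3 mm and α/2 = 57.95°, tan(α/2) ≈ 1.59723, so f ≈ 17.3 / 3.19446 ≈ 5.4156 mm.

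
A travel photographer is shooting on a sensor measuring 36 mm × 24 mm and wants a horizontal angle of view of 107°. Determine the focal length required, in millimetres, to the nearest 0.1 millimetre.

13.3 mm

From α = 2·arctan(w/2f) we get f = w / (2·tan(α/2)).
With w = 36 mm and α/2 = 53.5°, tan(α/2) ≈ 1.35142, so f ≈ 36 / 2.70284 ≈ 13.3193 mm.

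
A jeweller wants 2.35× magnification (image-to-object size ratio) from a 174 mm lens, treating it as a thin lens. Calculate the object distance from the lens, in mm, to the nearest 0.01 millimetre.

With m = dᵢ/dₒ and 1/f = 1/dₒ + 1/dᵢ, substituting dᵢ = m·dₒ gives 1/f = (1 + 1/m)/dₒ, hence dₒ = f·(1 + 1/m).
dₒ = 174 × (1 + 1/2.35) = 174 × 1.42553 ≈ 248.043 mm.

248.04 mm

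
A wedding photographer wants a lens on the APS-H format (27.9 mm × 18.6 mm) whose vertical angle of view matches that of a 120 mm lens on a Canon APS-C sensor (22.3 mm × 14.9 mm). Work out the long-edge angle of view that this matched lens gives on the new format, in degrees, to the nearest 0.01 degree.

10.64°

Equal vertical AOV ⇒ f₂ = f₁ · 18.6/14.9 = 120 × 1.24832 ≈ 149.7987 mm.
Long-edge AOV on the new format = 2·arctan(27.9 / (2 × 149.7987)) = 2·arctan(0.09312) ≈ 10.6407°.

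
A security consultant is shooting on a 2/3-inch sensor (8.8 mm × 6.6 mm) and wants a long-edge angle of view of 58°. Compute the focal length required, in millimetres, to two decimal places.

From α = 2·arctan(w/2f) we get f = w / (2·tan(α/2)).
With w = 8.8 mm and α/2 = 29°, tan(α/2) ≈ 0.55431, so f ≈ 8.8 / 1.10862 ≈ 7.9378 mm.

7.94 mm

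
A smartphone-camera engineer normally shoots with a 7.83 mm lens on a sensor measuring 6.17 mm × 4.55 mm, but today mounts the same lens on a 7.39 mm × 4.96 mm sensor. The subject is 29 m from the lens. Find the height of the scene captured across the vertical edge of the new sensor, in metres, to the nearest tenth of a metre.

The focal length stays 7.83 mm; the relevant sensor dimension is now h = 4.96 mm. Object distance dₒ = 29 m = 29000 mm.
Thin-lens field height W = h·(dₒ − f)/f = 4.96 × (29000 − 7.83)/7.83 ≈ 18365.410 mm = 18.3654 m.

18.4 m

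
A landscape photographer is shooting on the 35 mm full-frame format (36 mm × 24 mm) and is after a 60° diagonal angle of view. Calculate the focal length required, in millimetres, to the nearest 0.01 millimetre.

Sensor diagonal = √(36² + 24²) = √1872.0000 ≈ 43.2666 mm.
From α = 2·arctan(d/2f) we get f = d / (2·tan(α/2)).
With d = 43.2666 mm and α/2 = 30°, tan(α/2) ≈ 0.57735, so f ≈ 43.2666 / 1.15470 ≈ 37.4700 mm.

37.47 mm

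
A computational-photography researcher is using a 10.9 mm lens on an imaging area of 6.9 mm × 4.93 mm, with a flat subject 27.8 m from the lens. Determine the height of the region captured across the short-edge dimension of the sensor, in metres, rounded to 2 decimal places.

12.57 m

dₒ: 27.8 m = 27800 mm.
Similar triangles through the lens centre give W/dₒ = h/dᵢ; with 1/f = 1/dₒ + 1/dᵢ this gives W = h·(dₒ − f)/f.
W = 4.93 mm × (27800 − 10.9) / 10.9 = 4.93 × 2549.4587 ≈ 12568.831 mm = 12.5688 m.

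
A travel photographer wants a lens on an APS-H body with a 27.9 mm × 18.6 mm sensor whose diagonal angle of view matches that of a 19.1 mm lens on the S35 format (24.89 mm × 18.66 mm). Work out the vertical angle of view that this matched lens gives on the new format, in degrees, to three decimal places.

Sensor diagonal = √(24.89² + 18.66²) = √967.7077 ≈ 31.1080 mm.
Sensor diagonal = √(27.9² + 18.6²) = √1124.3700 ≈ 33.5316 mm.
Equal diagonal AOV ⇒ f₂ = f₁ · 33.5316/31.1080 = 19.1 × 1.07791 ≈ 20.5881 mm.
Vertical AOV on the new format = 2·arctan(18.6 / (2 × 20.5881)) = 2·arctan(0.45172) ≈ 48.6191°.

48.619°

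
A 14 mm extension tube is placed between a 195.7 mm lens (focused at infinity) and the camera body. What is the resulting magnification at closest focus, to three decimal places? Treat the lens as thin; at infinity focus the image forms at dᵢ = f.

The tube moves the image plane from f to f + e, so dᵢ = 195.7 + 14 = 209.7 mm. Focus is achieved when 1/f = 1/dₒ + 1/dᵢ, giving dₒ = 1/(1/f − 1/(f+e)).
Magnification m = dᵢ/dₒ = (f+e)·(1/f − 1/(f+e)) = e/f = 14/195.7 ≈ 0.0715.

0.072×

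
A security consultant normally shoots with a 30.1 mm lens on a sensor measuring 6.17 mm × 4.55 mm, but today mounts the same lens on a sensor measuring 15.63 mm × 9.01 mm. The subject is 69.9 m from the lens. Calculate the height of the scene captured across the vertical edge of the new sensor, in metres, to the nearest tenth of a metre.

20.9 m

The focal length stays 30.1 mm; the relevant sensor dimension is now h = 9.01 mm. Object distance dₒ = 69.9 m = 69900 mm.
Thin-lens field height W = h·(dₒ − f)/f = 9.01 × (69900 − 30.1)/30.1 ≈ 20914.545 mm = 20.9145 m.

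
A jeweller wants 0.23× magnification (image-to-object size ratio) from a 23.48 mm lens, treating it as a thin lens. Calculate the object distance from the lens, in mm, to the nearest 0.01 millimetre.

With m = dᵢ/dₒ and 1/f = 1/dₒ + 1/dᵢ, substituting dᵢ = m·dₒ gives 1/f = (1 + 1/m)/dₒ, hence dₒ = f·(1 + 1/m).
dₒ = 23.48 × (1 + 1/0.23) = 23.48 × 5.34783 ≈ 125.567 mm.

125.57 mm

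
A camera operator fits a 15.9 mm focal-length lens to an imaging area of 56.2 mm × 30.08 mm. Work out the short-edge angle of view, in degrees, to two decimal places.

86.82°

Angle of view α = 2·arctan(h/2f) with h = 30.08 mm and f = 15.9 mm.
h/2f = 0.94591; arctan(0.94591) ≈ 43.4078°, so α ≈ 86.8157°.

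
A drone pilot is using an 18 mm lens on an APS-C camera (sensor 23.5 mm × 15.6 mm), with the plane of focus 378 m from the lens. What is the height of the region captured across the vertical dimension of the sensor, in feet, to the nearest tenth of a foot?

dₒ: 378 m = 378000 mm.
Similar triangles through the lens centre give W/dₒ = h/dᵢ; with 1/f = 1/dₒ + 1/dᵢ this gives W = h·(dₒ − f)/f.
W = 15.6 mm × (378000 − 18) / 18 = 15.6 × 20999.0000 ≈ 327584.400 mm = 327584.400/304.8 ft = 1074.75 ft.

1074.8 ft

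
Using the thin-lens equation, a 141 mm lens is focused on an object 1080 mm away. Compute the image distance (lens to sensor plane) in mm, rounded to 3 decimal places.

1/dᵢ = 1/f − 1/dₒ = 1/141 − 1/1080 = 0.0061663 mm⁻¹.
dᵢ = 1/0.0061663 ≈ 162.1725 mm.

162.173 mm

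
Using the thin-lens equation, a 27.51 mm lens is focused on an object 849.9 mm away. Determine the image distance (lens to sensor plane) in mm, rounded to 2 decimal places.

28.43 mm

1/dᵢ = 1/f − 1/dₒ = 1/27.51 − 1/849.9 = 0.0351738 mm⁻¹.
dᵢ = 1/0.0351738 ≈ 28.4302 mm.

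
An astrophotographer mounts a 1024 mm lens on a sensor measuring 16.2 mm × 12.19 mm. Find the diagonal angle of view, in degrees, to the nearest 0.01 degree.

1.13°

Sensor diagonal = √(16.2² + 12.19²) = √411.0361 ≈ 20.2740 mm.
Angle of view α = 2·arctan(d/2f) with d = 20.2740 mm and f = 1024 mm.
d/2f = 0.00990; arctan(0.00990) ≈ 0.5672°, so α ≈ 1.1344°.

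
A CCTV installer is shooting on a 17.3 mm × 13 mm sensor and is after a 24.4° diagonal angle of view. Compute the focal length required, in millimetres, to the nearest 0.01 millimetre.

Sensor diagonal = √(17.3² + 13²) = √468.2900 ≈ 21.6400 mm.
From α = 2·arctan(d/2f) we get f = d / (2·tan(α/2)).
With d = 21.6400 mm and α/2 = 12.2°, tan(α/2) ≈ 0.21621, so f ≈ 21.6400 / 0.43242 ≈ 50.0445 mm.

50.04 mm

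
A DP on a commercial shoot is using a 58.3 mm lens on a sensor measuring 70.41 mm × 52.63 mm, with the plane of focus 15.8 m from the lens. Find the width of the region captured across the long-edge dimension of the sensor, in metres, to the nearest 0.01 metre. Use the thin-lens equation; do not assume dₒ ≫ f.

dₒ: 15.8 m = 15800 mm.
Similar triangles through the lens centre give W/dₒ = w/dᵢ; with 1/f = 1/dₒ + 1/dᵢ this gives W = w·(dₒ − f)/f.
W = 70.41 mm × (15800 − 58.3) / 58.3 = 70.41 × 270.0120 ≈ 19011.545 mm = 19.0115 m.

19.01 m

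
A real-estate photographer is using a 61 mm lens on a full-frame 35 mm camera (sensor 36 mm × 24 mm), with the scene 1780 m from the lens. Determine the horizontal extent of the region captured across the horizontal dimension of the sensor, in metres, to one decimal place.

dₒ: 1780 m = 1.78e+06 mm.
Similar triangles through the lens centre give W/dₒ = w/dᵢ; with 1/f = 1/dₒ + 1/dᵢ this gives W = w·(dₒ − f)/f.
W = 36 mm × (1.78e+06 − 61) / 61 = 36 × 29179.3279 ≈ 1050455.803 mm = 1050.46 m.

1050.5 m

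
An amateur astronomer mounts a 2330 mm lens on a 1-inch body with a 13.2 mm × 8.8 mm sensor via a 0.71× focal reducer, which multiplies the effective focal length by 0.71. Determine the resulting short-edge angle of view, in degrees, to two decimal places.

0.30°

Effective focal length f = 2330 × 0.71 = 1654.3 mm.
α = 2·arctan(8.8 / (2 × 1654.3)) = 2·arctan(0.00266) ≈ 0.3048°.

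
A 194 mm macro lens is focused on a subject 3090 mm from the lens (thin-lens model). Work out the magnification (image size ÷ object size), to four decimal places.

0.0670×

Thin lens: 1/f = 1/dₒ + 1/dᵢ → 1/dᵢ = 1/194 − 1/3090 = 0.0048310 mm⁻¹, so dᵢ ≈ 206.9959 mm.
Magnification m = dᵢ/dₒ = 206.9959/3090 ≈ 0.06699.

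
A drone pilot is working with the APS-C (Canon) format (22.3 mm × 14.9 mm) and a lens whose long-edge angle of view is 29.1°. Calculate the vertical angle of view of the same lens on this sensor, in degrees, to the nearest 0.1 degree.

19.7°

From the long-edge AOV: f = 22.3 / (2·tan(14.55°)) = 22.3 / 0.51910 ≈ 42.9592 mm.
Vertical AOV = 2·arctan(14.9 / (2 × 42.9592)) = 2·arctan(0.17342) ≈ 19.6768°.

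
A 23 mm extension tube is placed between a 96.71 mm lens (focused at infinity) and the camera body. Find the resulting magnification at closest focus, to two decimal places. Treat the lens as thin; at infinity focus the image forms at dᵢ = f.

0.24×

The tube moves the image plane from f to f + e, so dᵢ = 96.71 + 23 = 119.71 mm. Focus is achieved when 1/f = 1/dₒ + 1/dᵢ, giving dₒ = 1/(1/f − 1/(f+e)).
Magnification m = dᵢ/dₒ = (f+e)·(1/f − 1/(f+e)) = e/f = 23/96.71 ≈ 0.2378.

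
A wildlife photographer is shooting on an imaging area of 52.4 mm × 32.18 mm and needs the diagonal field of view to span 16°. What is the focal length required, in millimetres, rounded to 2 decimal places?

Sensor diagonal = √(52.4² + 32.18²) = √3781.3124 ≈ 61.4924 mm.
From α = 2·arctan(d/2f) we get f = d / (2·tan(α/2)).
With d = 61.4924 mm and α/2 = 8°, tan(α/2) ≈ 0.14054, so f ≈ 61.4924 / 0.28108 ≈ 218.7705 mm.

218.77 mm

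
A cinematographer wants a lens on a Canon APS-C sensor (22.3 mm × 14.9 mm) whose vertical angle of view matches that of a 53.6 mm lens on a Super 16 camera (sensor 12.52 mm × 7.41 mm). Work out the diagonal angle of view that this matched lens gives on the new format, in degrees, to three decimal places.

14.185°

Equal vertical AOV ⇒ f₂ = f₁ · 14.9/7.41 = 53.6 × 2.01080 ≈ 107.7787 mm.
Sensor diagonal = √(22.3² + 14.9²) = √719.3000 ≈ 26.8198 mm.
Diagonal AOV on the new format = 2·arctan(26.8198 / (2 × 107.7787)) = 2·arctan(0.12442) ≈ 14.1847°.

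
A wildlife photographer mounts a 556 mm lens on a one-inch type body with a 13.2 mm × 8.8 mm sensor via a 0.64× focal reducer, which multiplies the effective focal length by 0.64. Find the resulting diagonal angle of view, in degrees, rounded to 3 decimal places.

2.554°

Effective focal length f = 556 × 0.64 = 355.84 mm.
Sensor diagonal = √(13.2² + 8.8²) = √251.6800 ≈ 15.8644 mm.
α = 2·arctan(15.864 / (2 × 355.84)) = 2·arctan(0.02229) ≈ 2.5540°.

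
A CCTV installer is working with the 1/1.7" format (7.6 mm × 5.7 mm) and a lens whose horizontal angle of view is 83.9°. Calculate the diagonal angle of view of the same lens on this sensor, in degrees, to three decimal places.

From the horizontal AOV: f = 7.6 / (2·tan(41.95°)) = 7.6 / 1.79765 ≈ 4.2277 mm.
Sensor diagonal = √(7.6² + 5.7²) = √90.2500 ≈ 9.5000 mm.
Diagonal AOV = 2·arctan(9.5000 / (2 × 4.2277)) = 2·arctan(1.12353) ≈ 96.6586°.

96.659°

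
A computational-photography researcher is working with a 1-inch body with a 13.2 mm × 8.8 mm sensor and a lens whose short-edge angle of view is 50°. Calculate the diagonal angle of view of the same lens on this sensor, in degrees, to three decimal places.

80.104°

From the short-edge AOV: f = 8.8 / (2·tan(25°)) = 8.8 / 0.93262 ≈ 9.4358 mm.
Sensor diagonal = √(13.2² + 8.8²) = √251.6800 ≈ 15.8644 mm.
Diagonal AOV = 2·arctan(15.8644 / (2 × 9.4358)) = 2·arctan(0.84065) ≈ 80.1040°.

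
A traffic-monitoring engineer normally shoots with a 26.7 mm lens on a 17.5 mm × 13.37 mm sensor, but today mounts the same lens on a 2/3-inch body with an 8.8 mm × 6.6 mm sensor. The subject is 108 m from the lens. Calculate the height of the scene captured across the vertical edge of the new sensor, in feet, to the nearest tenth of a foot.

87.6 ft

The focal length stays 26.7 mm; the relevant sensor dimension is now h = 6.6 mm. Object distance dₒ = 108 m = 108000 mm.
Thin-lens field height W = h·(dₒ − f)/f = 6.6 × (108000 − 26.7)/26.7 ≈ 26690.029 mm = 26690.029/304.8 ft = 87.5657 ft.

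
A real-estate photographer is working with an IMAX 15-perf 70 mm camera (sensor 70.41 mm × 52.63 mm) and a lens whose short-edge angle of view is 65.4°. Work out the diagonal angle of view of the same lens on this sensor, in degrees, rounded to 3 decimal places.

From the short-edge AOV: f = 52.63 / (2·tan(32.7°)) = 52.63 / 1.28398 ≈ 40.9898 mm.
Sensor diagonal = √(70.41² + 52.63²) = √7727.4850 ≈ 87.9061 mm.
Diagonal AOV = 2·arctan(87.9061 / (2 × 40.9898)) = 2·arctan(1.07229) ≈ 93.9959°.

93.996°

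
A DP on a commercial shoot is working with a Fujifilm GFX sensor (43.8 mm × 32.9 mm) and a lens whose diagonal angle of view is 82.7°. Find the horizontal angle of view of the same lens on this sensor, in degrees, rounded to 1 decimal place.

70.3°

Sensor diagonal = √(43.8² + 32.9²) = √3000.8500 ≈ 54.7800 mm.
From the diagonal AOV: f = 54.7800 / (2·tan(41.35°)) = 54.7800 / 1.76014 ≈ 31.1226 mm.
Horizontal AOV = 2·arctan(43.8 / (2 × 31.1226)) = 2·arctan(0.70367) ≈ 70.2658°.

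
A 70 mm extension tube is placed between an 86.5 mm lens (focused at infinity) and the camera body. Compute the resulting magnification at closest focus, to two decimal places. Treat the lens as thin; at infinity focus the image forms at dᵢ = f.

0.81×

The tube moves the image plane from f to f + e, so dᵢ = 86.5 + 70 = 156.5 mm. Focus is achieved when 1/f = 1/dₒ + 1/dᵢ, giving dₒ = 1/(1/f − 1/(f+e)).
Magnification m = dᵢ/dₒ = (f+e)·(1/f − 1/(f+e)) = e/f = 70/86.5 ≈ 0.8092.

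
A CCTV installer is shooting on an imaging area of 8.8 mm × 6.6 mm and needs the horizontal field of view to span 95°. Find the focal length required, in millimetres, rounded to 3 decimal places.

From α = 2·arctan(w/2f) we get f = w / (2·tan(α/2)).
With w = 8.8 mm and α/2 = 47.5°, tan(α/2) ≈ 1.09131, so f ≈ 8.8 / 2.18262 ≈ 4.0319 mm.

4.032 mm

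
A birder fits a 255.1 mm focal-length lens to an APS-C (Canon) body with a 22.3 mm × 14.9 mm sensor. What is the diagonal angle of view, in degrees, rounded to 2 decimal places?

Sensor diagonal = √(22.3² + 14.9²) = √719.3000 ≈ 26.8198 mm.
Angle of view α = 2·arctan(d/2f) with d = 26.8198 mm and f = 255.1 mm.
d/2f = 0.05257; arctan(0.05257) ≈ 3.0091°, so α ≈ 6.0182°.

6.02°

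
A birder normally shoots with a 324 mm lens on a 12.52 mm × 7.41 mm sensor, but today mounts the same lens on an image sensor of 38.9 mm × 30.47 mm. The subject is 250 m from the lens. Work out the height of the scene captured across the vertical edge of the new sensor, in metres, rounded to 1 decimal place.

23.5 m

The focal length stays 324 mm; the relevant sensor dimension is now h = 30.47 mm. Object distance dₒ = 250 m = 250000 mm.
Thin-lens field height W = h·(dₒ − f)/f = 30.47 × (250000 − 324)/324 ≈ 23480.332 mm = 23.4803 m.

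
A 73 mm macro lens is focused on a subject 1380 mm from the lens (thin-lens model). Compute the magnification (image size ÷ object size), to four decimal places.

Thin lens: 1/f = 1/dₒ + 1/dᵢ → 1/dᵢ = 1/73 − 1/1380 = 0.0129740 mm⁻¹, so dᵢ ≈ 77.0773 mm.
Magnification m = dᵢ/dₒ = 77.0773/1380 ≈ 0.05585.

0.0559×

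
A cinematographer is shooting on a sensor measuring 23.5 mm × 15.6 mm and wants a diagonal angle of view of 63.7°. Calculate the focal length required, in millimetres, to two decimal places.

22.70 mm

Sensor diagonal = √(23.5² + 15.6²) = √795.6100 ≈ 28.2066 mm.
From α = 2·arctan(d/2f) we get f = d / (2·tan(α/2)).
With d = 28.2066 mm and α/2 = 31.85°, tan(α/2) ≈ 0.62124, so f ≈ 28.2066 / 1.24247 ≈ 22.7020 mm.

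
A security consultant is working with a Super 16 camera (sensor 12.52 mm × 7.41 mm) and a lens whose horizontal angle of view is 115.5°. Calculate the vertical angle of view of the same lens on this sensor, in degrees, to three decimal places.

86.337°

From the horizontal AOV: f = 12.52 / (2·tan(57.75°)) = 12.52 / 3.16981 ≈ 3.9498 mm.
Vertical AOV = 2·arctan(7.41 / (2 × 3.9498)) = 2·arctan(0.93803) ≈ 86.3371°.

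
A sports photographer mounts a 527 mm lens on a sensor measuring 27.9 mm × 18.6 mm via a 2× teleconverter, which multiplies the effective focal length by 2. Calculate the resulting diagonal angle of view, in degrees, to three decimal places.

Effective focal length f = 527 × 2 = 1054 mm.
Sensor diagonal = √(27.9² + 18.6²) = √1124.3700 ≈ 33.5316 mm.
α = 2·arctan(33.532 / (2 × 1054)) = 2·arctan(0.01591) ≈ 1.8226°.

1.823°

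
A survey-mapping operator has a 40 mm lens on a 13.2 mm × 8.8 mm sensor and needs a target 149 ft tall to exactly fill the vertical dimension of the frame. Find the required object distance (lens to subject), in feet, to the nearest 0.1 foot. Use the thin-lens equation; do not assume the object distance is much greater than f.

677.4 ft

W: 149 ft × 304.8 mm/ft = 45415.20 mm.
Magnification m = h/W = dᵢ/dₒ; combined with 1/f = 1/dₒ + 1/dᵢ this gives dₒ = f·(1 + W/h).
dₒ = 40 mm × (1 + 45415.2/8.8) = 40 × 5161.8180 ≈ 206472.721 mm = 206472.721/304.8 ft = 677.404 ft.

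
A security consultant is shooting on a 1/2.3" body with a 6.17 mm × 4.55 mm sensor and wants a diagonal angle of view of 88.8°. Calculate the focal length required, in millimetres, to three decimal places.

3.914 mm

Sensor diagonal = √(6.17² + 4.55²) = √58.7714 ≈ 7.6663 mm.
From α = 2·arctan(d/2f) we get f = d / (2·tan(α/2)).
With d = 7.6663 mm and α/2 = 44.4°, tan(α/2) ≈ 0.97927, so f ≈ 7.6663 / 1.95854 ≈ 3.9143 mm.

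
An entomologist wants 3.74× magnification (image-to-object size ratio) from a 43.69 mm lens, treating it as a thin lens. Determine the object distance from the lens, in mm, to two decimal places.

55.37 mm

With m = dᵢ/dₒ and 1/f = 1/dₒ + 1/dᵢ, substituting dᵢ = m·dₒ gives 1/f = (1 + 1/m)/dₒ, hence dₒ = f·(1 + 1/m).
dₒ = 43.69 × (1 + 1/3.74) = 43.69 × 1.26738 ≈ 55.372 mm.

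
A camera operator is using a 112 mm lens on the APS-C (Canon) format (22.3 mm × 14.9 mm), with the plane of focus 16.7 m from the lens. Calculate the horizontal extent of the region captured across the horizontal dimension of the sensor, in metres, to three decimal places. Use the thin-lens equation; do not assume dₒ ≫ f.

3.303 m

dₒ: 16.7 m = 16700 mm.
Similar triangles through the lens centre give W/dₒ = w/dᵢ; with 1/f = 1/dₒ + 1/dᵢ this gives W = w·(dₒ − f)/f.
W = 22.3 mm × (16700 − 112) / 112 = 22.3 × 148.1071 ≈ 3302.789 mm = 3.30279 m.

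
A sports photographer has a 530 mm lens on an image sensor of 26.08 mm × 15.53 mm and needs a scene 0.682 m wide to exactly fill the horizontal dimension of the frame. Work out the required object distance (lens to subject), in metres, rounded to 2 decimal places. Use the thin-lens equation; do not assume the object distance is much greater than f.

14.39 m

W: 0.682 m = 682 mm.
Magnification m = w/W = dᵢ/dₒ; combined with 1/f = 1/dₒ + 1/dᵢ this gives dₒ = f·(1 + W/w).
dₒ = 530 mm × (1 + 682/26.08) = 530 × 27.1503 ≈ 14389.663 mm = 14.3897 m.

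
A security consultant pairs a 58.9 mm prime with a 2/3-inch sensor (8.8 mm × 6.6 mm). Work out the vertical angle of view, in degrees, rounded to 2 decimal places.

Angle of view α = 2·arctan(h/2f) with h = 6.6 mm and f = 58.9 mm.
h/2f = 0.05603; arctan(0.05603) ≈ 3.2068°, so α ≈ 6.4135°.

6.41°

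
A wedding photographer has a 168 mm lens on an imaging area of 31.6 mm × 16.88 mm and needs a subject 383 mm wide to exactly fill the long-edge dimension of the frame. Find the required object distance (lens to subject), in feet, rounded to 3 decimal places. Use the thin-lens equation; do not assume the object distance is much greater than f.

7.232 ft

Magnification m = w/W = dᵢ/dₒ; combined with 1/f = 1/dₒ + 1/dᵢ this gives dₒ = f·(1 + W/w).
dₒ = 168 mm × (1 + 383/31.6) = 168 × 13.1203 ≈ 2204.203 mm = 2204.203/304.8 ft = 7.23164 ft.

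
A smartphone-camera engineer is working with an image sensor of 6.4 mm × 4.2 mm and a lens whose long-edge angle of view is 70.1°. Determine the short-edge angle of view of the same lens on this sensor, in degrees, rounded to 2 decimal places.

From the long-edge AOV: f = 6.4 / (2·tan(35.05°)) = 6.4 / 1.40302 ≈ 4.5616 mm.
Short-edge AOV = 2·arctan(4.2 / (2 × 4.5616)) = 2·arctan(0.46037) ≈ 49.4394°.

49.44°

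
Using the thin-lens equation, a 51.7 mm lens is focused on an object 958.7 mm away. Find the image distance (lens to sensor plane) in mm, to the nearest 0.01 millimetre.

54.65 mm

1/dᵢ = 1/f − 1/dₒ = 1/51.7 − 1/958.7 = 0.0182993 mm⁻¹.
dᵢ = 1/0.0182993 ≈ 54.6470 mm.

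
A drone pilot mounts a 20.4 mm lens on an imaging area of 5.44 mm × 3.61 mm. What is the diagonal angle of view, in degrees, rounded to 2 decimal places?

18.18°

Sensor diagonal = √(5.44² + 3.61²) = √42.6257 ≈ 6.5288 mm.
Angle of view α = 2·arctan(d/2f) with d = 6.5288 mm and f = 20.4 mm.
d/2f = 0.16002; arctan(0.16002) ≈ 9.0914°, so α ≈ 18.1828°.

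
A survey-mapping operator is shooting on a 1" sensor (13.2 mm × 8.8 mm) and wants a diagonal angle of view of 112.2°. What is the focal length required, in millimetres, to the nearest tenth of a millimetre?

5.3 mm

Sensor diagonal = √(13.2² + 8.8²) = √251.6800 ≈ 15.8644 mm.
From α = 2·arctan(d/2f) we get f = d / (2·tan(α/2)).
With d = 15.8644 mm and α/2 = 56.1°, tan(α/2) ≈ 1.48816, so f ≈ 15.8644 / 2.97631 ≈ 5.3302 mm.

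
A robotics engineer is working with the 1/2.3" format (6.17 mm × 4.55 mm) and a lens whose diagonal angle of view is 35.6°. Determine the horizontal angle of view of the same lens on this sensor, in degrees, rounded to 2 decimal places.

28.98°

Sensor diagonal = √(6.17² + 4.55²) = √58.7714 ≈ 7.6663 mm.
From the diagonal AOV: f = 7.6663 / (2·tan(17.8°)) = 7.6663 / 0.64213 ≈ 11.9388 mm.
Horizontal AOV = 2·arctan(6.17 / (2 × 11.9388)) = 2·arctan(0.25840) ≈ 28.9768°.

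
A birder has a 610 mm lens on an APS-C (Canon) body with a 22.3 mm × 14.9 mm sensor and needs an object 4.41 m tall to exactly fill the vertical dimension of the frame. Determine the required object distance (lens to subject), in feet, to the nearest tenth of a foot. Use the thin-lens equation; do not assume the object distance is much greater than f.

594.3 ft

W: 4.41 m = 4410 mm.
Magnification m = h/W = dᵢ/dₒ; combined with 1/f = 1/dₒ + 1/dᵢ this gives dₒ = f·(1 + W/h).
dₒ = 610 mm × (1 + 4410/14.9) = 610 × 296.9732 ≈ 181153.624 mm = 181153.624/304.8 ft = 594.336 ft.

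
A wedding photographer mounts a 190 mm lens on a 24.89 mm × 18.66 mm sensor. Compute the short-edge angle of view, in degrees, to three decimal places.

Angle of view α = 2·arctan(h/2f) with h = 18.66 mm and f = 190 mm.
h/2f = 0.04911; arctan(0.04911) ≈ 2.8113°, so α ≈ 5.6225°.

5.623°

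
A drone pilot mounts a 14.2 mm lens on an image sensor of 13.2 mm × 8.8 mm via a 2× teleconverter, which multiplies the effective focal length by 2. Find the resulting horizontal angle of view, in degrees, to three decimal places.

Effective focal length f = 14.2 × 2 = 28.4 mm.
α = 2·arctan(13.2 / (2 × 28.4)) = 2·arctan(0.23239) ≈ 26.1660°.

26.166°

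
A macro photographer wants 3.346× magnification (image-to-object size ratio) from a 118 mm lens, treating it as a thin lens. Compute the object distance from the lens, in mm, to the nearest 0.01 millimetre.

153.27 mm

With m = dᵢ/dₒ and 1/f = 1/dₒ + 1/dᵢ, substituting dᵢ = m·dₒ gives 1/f = (1 + 1/m)/dₒ, hence dₒ = f·(1 + 1/m).
dₒ = 118 × (1 + 1/3.346) = 118 × 1.29886 ≈ 153.266 mm.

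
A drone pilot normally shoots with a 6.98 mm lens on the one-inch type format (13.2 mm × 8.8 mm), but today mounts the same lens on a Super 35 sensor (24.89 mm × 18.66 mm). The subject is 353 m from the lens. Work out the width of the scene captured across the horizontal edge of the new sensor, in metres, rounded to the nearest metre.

The focal length stays 6.98 mm; the relevant sensor dimension is now w = 24.89 mm. Object distance dₒ = 353 m = 353000 mm.
Thin-lens field width W = w·(dₒ − f)/f = 24.89 × (353000 − 6.98)/6.98 ≈ 1258738.720 mm = 1258.74 m.

1259 m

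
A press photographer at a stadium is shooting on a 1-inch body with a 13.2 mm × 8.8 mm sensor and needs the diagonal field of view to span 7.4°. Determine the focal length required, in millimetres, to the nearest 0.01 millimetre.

Sensor diagonal = √(13.2² + 8.8²) = √251.6800 ≈ 15.8644 mm.
From α = 2·arctan(d/2f) we get f = d / (2·tan(α/2)).
With d = 15.8644 mm and α/2 = 3.7°, tan(α/2) ≈ 0.06467, so f ≈ 15.8644 / 0.12933 ≈ 122.6623 mm.

122.66 mm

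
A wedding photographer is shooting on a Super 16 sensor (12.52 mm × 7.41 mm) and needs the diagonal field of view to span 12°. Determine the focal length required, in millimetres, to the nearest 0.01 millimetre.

Sensor diagonal = √(12.52² + 7.41²) = √211.6585 ≈ 14.5485 mm.
From α = 2·arctan(d/2f) we get f = d / (2·tan(α/2)).
With d = 14.5485 mm and α/2 = 6°, tan(α/2) ≈ 0.10510, so f ≈ 14.5485 / 0.21021 ≈ 69.2098 mm.

69.21 mm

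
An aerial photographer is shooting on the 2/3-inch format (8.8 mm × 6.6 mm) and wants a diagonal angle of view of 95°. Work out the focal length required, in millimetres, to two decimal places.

Sensor diagonal = √(8.8² + 6.6²) = √121.0000 ≈ 11.0000 mm.
From α = 2·arctan(d/2f) we get f = d / (2·tan(α/2)).
With d = 11.0000 mm and α/2 = 47.5°, tan(α/2) ≈ 1.09131, so f ≈ 11.0000 / 2.18262 ≈ 5.0398 mm.

5.04 mm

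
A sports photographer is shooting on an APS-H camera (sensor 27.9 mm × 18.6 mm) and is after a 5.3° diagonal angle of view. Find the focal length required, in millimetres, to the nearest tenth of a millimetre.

Sensor diagonal = √(27.9² + 18.6²) = √1124.3700 ≈ 33.5316 mm.
From α = 2·arctan(d/2f) we get f = d / (2·tan(α/2)).
With d = 33.5316 mm and α/2 = 2.65°, tan(α/2) ≈ 0.04628, so f ≈ 33.5316 / 0.09257 ≈ 362.2360 mm.

362.2 mm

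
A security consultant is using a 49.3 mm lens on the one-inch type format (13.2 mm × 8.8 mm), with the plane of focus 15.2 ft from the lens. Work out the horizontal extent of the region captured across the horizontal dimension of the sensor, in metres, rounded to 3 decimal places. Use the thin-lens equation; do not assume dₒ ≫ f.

1.227 m

dₒ: 15.2 ft × 304.8 mm/ft = 4632.96 mm.
Similar triangles through the lens centre give W/dₒ = w/dᵢ; with 1/f = 1/dₒ + 1/dᵢ this gives W = w·(dₒ − f)/f.
W = 13.2 mm × (4632.96 − 49.3) / 49.3 = 13.2 × 92.9748 ≈ 1227.268 mm = 1.22727 m.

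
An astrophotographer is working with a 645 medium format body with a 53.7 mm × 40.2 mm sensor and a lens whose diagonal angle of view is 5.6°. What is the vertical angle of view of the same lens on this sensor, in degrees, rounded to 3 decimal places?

3.358°

Sensor diagonal = √(53.7² + 40.2²) = √4499.7300 ≈ 67.0800 mm.
From the diagonal AOV: f = 67.0800 / (2·tan(2.8°)) = 67.0800 / 0.09782 ≈ 685.7754 mm.
Vertical AOV = 2·arctan(40.2 / (2 × 685.7754)) = 2·arctan(0.02931) ≈ 3.3577°.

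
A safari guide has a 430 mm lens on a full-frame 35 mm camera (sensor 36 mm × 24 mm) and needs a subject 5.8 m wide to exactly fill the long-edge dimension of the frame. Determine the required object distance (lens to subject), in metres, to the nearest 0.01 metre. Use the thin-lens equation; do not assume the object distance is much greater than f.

69.71 m

W: 5.8 m = 5800 mm.
Magnification m = w/W = dᵢ/dₒ; combined with 1/f = 1/dₒ + 1/dᵢ this gives dₒ = f·(1 + W/w).
dₒ = 430 mm × (1 + 5800/36) = 430 × 162.1111 ≈ 69707.778 mm = 69.7078 m.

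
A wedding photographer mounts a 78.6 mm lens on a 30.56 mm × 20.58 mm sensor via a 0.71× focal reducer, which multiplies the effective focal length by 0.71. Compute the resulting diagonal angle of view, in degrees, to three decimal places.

36.537°

Effective focal length f = 78.6 × 0.71 = 55.806 mm.
Sensor diagonal = √(30.56² + 20.58²) = √1357.4500 ≈ 36.8436 mm.
α = 2·arctan(36.844 / (2 × 55.806)) = 2·arctan(0.33010) ≈ 36.5365°.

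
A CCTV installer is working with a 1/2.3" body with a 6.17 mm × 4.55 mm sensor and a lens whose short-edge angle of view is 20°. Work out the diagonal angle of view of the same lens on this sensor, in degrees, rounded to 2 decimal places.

From the short-edge AOV: f = 4.55 / (2·tan(10°)) = 4.55 / 0.35265 ≈ 12.9022 mm.
Sensor diagonal = √(6.17² + 4.55²) = √58.7714 ≈ 7.6663 mm.
Diagonal AOV = 2·arctan(7.6663 / (2 × 12.9022)) = 2·arctan(0.29709) ≈ 33.0925°.

33.09°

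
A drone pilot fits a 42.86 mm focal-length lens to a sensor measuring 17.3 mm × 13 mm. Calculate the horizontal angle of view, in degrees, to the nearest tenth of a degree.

22.8°

Angle of view α = 2·arctan(w/2f) with w = 17.3 mm and f = 42.86 mm.
w/2f = 0.20182; arctan(0.20182) ≈ 11.4102°, so α ≈ 22.8203°.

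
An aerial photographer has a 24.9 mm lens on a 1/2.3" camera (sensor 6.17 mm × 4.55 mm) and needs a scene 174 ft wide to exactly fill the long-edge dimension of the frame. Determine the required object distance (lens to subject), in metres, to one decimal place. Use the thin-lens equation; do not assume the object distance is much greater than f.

214.1 m

W: 174 ft × 304.8 mm/ft = 53035.20 mm.
Magnification m = w/W = dᵢ/dₒ; combined with 1/f = 1/dₒ + 1/dᵢ this gives dₒ = f·(1 + W/w).
dₒ = 24.9 mm × (1 + 53035.2/6.17) = 24.9 × 8596.6561 ≈ 214056.738 mm = 214.057 m.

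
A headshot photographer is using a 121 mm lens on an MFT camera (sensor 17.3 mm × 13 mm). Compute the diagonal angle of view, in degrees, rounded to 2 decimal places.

Sensor diagonal = √(17.3² + 13²) = √468.2900 ≈ 21.6400 mm.
Angle of view α = 2·arctan(d/2f) with d = 21.6400 mm and f = 121 mm.
d/2f = 0.08942; arctan(0.08942) ≈ 5.1099°, so α ≈ 10.2198°.

10.22°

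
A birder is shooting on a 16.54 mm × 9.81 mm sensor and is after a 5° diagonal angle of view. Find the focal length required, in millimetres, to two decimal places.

Sensor diagonal = √(16.54² + 9.81²) = √369.8077 ≈ 19.2304 mm.
From α = 2·arctan(d/2f) we get f = d / (2·tan(α/2)).
With d = 19.2304 mm and α/2 = 2.5°, tan(α/2) ≈ 0.04366, so f ≈ 19.2304 / 0.08732 ≈ 220.2241 mm.

220.22 mm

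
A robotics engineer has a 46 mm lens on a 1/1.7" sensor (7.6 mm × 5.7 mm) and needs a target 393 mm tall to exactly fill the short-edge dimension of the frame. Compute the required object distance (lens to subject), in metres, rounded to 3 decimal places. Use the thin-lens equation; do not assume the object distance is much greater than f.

Magnification m = h/W = dᵢ/dₒ; combined with 1/f = 1/dₒ + 1/dᵢ this gives dₒ = f·(1 + W/h).
dₒ = 46 mm × (1 + 393/5.7) = 46 × 69.9474 ≈ 3217.579 mm = 3.21758 m.

3.218 m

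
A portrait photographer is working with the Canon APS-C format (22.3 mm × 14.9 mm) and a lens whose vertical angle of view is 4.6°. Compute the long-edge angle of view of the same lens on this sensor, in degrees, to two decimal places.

6.88°

From the vertical AOV: f = 14.9 / (2·tan(2.3°)) = 14.9 / 0.08033 ≈ 185.4888 mm.
Long-edge AOV = 2·arctan(22.3 / (2 × 185.4888)) = 2·arctan(0.06011) ≈ 6.8800°.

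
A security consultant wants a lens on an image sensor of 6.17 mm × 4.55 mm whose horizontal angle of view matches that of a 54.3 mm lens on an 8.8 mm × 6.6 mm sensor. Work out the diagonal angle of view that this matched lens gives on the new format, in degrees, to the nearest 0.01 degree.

Equal horizontal AOV ⇒ f₂ = f₁ · 6.17/8.8 = 54.3 × 0.70114 ≈ 38.0717 mm.
Sensor diagonal = √(6.17² + 4.55²) = √58.7714 ≈ 7.6663 mm.
Diagonal AOV on the new format = 2·arctan(7.6663 / (2 × 38.0717)) = 2·arctan(0.10068) ≈ 11.4985°.

11.50°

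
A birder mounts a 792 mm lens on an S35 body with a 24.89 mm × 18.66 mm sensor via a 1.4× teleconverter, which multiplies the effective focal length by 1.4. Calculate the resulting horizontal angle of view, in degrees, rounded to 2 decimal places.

Effective focal length f = 792 × 1.4 = 1108.8 mm.
α = 2·arctan(24.89 / (2 × 1108.8)) = 2·arctan(0.01122) ≈ 1.2861°.

1.29°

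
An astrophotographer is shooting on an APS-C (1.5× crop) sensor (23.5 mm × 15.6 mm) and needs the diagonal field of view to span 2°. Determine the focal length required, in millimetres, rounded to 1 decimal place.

808.0 mm

Sensor diagonal = √(23.5² + 15.6²) = √795.6100 ≈ 28.2066 mm.
From α = 2·arctan(d/2f) we get f = d / (2·tan(α/2)).
With d = 28.2066 mm and α/2 = 1°, tan(α/2) ≈ 0.01746, so f ≈ 28.2066 / 0.03491 ≈ 807.9764 mm.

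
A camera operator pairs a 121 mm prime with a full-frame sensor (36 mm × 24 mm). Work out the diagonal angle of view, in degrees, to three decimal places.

Sensor diagonal = √(36² + 24²) = √1872.0000 ≈ 43.2666 mm.
Angle of view α = 2·arctan(d/2f) with d = 43.2666 mm and f = 121 mm.
d/2f = 0.17879; arctan(0.17879) ≈ 10.1367°, so α ≈ 20.2734°.

20.273°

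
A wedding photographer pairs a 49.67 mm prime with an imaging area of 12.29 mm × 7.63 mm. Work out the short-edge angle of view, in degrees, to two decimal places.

8.78°

Angle of view α = 2·arctan(h/2f) with h = 7.63 mm and f = 49.67 mm.
h/2f = 0.07681; arctan(0.07681) ≈ 4.3921°, so α ≈ 8.7842°.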